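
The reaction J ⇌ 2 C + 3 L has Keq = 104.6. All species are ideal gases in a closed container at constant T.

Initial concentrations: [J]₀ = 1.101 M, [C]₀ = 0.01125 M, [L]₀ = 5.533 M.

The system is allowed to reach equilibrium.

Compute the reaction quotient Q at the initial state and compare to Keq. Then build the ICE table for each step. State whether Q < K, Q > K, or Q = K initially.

Q₀ = 0.01947 vs Keq = 104.6 ⇒ Q<K, forward
Step 1:
                   J          C          L
  Initial      1.101    0.01125      5.533
  Change     -0.2817     0.5634     0.8452
  Equil       0.8193     0.5747      6.378
  solve Keq expr → x = 0.2817; check Q = 104.6

Q₀ = 0.01947; Q < K (proceeds forward)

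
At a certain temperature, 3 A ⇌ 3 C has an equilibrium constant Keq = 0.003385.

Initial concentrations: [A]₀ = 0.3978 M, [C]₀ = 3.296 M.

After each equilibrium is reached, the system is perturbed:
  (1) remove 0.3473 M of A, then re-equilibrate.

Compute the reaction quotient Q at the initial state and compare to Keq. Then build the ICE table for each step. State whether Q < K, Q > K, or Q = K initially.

Q₀ = 568.8; Q > K (proceeds reverse)

Q₀ = 568.8 vs Keq = 0.003385 ⇒ Q>K, reverse
Step 1:
                  A         C
  I          0.3978     3.296
  C           2.814    -2.814
  E           3.212    0.4822
  solve Keq expr → x = -0.9379; check Q = 0.003385
Then remove 0.3473 M of A.
Step 2:
                  A         C
  I           2.864    0.4822
  C         0.04534  -0.04534
  E            2.91    0.4369
  solve Keq expr → x = -0.01511; check Q = 0.003385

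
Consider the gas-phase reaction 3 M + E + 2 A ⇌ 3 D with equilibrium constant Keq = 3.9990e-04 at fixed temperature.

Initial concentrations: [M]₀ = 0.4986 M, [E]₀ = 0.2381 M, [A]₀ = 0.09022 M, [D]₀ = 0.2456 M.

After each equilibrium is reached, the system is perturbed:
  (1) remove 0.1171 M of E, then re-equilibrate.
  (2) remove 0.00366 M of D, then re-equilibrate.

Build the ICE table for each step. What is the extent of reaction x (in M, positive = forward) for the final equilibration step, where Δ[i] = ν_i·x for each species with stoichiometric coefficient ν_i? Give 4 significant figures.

Q₀ = 61.67 vs Keq = 3.9990e-04 ⇒ Q>K, reverse
Step 1:
                  M         E         A         D
  Initial    0.4986    0.2381   0.09022    0.2456
  Change     0.2313    0.0771    0.1542   -0.2313
  Equil      0.7299    0.3152    0.2444   0.01431
  solve Keq expr → x = -0.0771; check Q = 3.9990e-04
Then remove 0.1171 M of E.
Step 2:
                  M         E         A         D
  Initial    0.7299    0.1981    0.2444   0.01431
  Change   0.001962 6.5386e-04  0.001308 -0.001962
  Equil      0.7319    0.1988    0.2457   0.01234
  solve Keq expr → x = -6.5386e-04; check Q = 3.9990e-04
Then remove 0.00366 M of D.
Step 3:
                  M         E         A         D
  Initial    0.7319    0.1988    0.2457  0.008685
  Change  -0.003499 -0.001166 -0.002333  0.003499
  Equil      0.7284    0.1976    0.2434   0.01218
  solve Keq expr → x = 0.001166; check Q = 3.9990e-04

x = 0.001166 M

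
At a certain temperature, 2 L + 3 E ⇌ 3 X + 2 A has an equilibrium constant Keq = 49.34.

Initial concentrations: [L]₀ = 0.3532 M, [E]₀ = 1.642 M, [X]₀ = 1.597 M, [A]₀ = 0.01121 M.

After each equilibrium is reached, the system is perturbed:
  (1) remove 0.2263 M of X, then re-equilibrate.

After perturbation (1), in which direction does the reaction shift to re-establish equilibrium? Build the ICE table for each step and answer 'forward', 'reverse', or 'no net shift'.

Q₀ = 9.2676e-04 vs Keq = 49.34 ⇒ Q<K, forward
Step 1:
                    L           E           X           A
  I            0.3532       1.642       1.597     0.01121
  C           -0.2705     -0.4058      0.4058      0.2705
  E            0.0827       1.236       2.003      0.2817
  solve Keq expr → x = 0.1353; check Q = 49.34
Then remove 0.2263 M of X.
Step 2:
                    L           E           X           A
  I            0.0827       1.236       1.776      0.2817
  C         -0.009266     -0.0139      0.0139    0.009266
  E           0.07343       1.222        1.79       0.291
  solve Keq expr → x = 0.004633; check Q = 49.34

Direction: forward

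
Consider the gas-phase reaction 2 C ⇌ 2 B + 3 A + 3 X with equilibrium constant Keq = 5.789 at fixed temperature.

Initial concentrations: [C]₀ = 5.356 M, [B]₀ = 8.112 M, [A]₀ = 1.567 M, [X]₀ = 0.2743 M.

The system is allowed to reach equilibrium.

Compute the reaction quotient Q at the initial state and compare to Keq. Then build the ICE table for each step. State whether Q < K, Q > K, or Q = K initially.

Q₀ = 0.1822 vs Keq = 5.789 ⇒ Q<K, forward
Step 1:
                   C          B          A          X
  init         5.356      8.112      1.567     0.2743
  Δ          -0.2575     0.2575     0.3863     0.3863
  eq           5.098       8.37      1.953     0.6606
  solve Keq expr → x = 0.1288; check Q = 5.789

Q₀ = 0.1822; Q < K (proceeds forward)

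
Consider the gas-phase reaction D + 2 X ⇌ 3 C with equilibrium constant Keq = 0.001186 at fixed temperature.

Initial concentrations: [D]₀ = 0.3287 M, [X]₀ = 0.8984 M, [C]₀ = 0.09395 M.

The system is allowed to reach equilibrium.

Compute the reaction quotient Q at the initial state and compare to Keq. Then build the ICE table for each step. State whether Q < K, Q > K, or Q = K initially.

Q₀ = 0.003126 vs Keq = 0.001186 ⇒ Q>K, reverse
Step 1:
                   D          X          C
  I           0.3287     0.8984    0.09395
  C         0.008182    0.01636   -0.02454
  E           0.3369     0.9148    0.06941
  solve Keq expr → x = -0.008182; check Q = 0.001186

Q₀ = 0.003126; Q > K (proceeds reverse)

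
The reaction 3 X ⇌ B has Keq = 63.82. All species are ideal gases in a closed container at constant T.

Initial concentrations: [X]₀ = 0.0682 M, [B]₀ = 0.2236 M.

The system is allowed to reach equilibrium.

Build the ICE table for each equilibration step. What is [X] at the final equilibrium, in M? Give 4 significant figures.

Q₀ = 704.9 vs Keq = 63.82 ⇒ Q>K, reverse
Step 1:
                  X         B
  Initial    0.0682    0.2236
  Change    0.07758  -0.02586
  Equil      0.1458    0.1977
  solve Keq expr → x = -0.02586; check Q = 63.82

[X]_eq = 0.1458 M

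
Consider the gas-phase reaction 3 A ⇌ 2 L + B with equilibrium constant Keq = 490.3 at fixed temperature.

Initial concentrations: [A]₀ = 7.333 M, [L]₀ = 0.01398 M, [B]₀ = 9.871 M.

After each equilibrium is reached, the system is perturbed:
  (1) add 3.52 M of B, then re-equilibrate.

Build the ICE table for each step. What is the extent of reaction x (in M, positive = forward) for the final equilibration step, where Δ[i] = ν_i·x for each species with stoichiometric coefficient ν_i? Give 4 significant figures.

Q₀ = 4.8925e-06 vs Keq = 490.3 ⇒ Q<K, forward
Step 1:
                    A           L           B
  Initial       7.333     0.01398       9.871
  Change       -6.554       4.369       2.185
  Equil        0.7788       4.383       12.06
  solve Keq expr → x = 2.185; check Q = 490.3
Then add 3.52 M of B.
Step 2:
                    A           L           B
  Initial      0.7788       4.383       15.58
  Change      0.06357    -0.04238    -0.02119
  Equil        0.8424       4.341       15.55
  solve Keq expr → x = -0.02119; check Q = 490.3

x = -0.02119 M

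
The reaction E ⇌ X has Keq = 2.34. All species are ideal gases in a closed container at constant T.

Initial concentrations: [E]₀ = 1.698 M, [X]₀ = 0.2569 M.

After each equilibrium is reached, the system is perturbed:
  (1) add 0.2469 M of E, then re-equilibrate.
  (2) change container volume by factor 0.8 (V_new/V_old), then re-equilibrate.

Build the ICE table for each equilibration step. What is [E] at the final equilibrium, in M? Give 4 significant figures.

Q₀ = 0.1513 vs Keq = 2.34 ⇒ Q<K, forward
Step 1:
                   E          X
  Initial      1.698     0.2569
  Change      -1.113      1.113
  Equil       0.5853       1.37
  solve Keq expr → x = 1.113; check Q = 2.34
Then add 0.2469 M of E.
Step 2:
                   E          X
  Initial     0.8322       1.37
  Change      -0.173      0.173
  Equil       0.6592      1.543
  solve Keq expr → x = 0.173; check Q = 2.34
Then change container volume by factor 0.8 (V_new/V_old).
Step 3:
                   E          X
  Initial      0.824      1.928
  Change           0          0
  Equil        0.824      1.928
  solve Keq expr → x = 0; check Q = 2.34

[E]_eq = 0.824 M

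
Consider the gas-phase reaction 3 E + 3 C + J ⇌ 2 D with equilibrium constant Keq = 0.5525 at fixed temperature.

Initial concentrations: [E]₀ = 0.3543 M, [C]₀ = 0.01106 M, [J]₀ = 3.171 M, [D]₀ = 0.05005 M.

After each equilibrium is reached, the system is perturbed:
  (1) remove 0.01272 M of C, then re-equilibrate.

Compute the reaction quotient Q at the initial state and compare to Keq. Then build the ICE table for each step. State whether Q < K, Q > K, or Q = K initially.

Q₀ = 1.3129e+04 vs Keq = 0.5525 ⇒ Q>K, reverse
Step 1:
                   E          C          J          D
  init        0.3543    0.01106      3.171    0.05005
  Δ          0.06399    0.06399    0.02133   -0.04266
  eq          0.4183    0.07505      3.192   0.007388
  solve Keq expr → x = -0.02133; check Q = 0.5525
Then remove 0.01272 M of C.
Step 2:
                   E          C          J          D
  init        0.4183    0.06233      3.192   0.007388
  Δ          0.00218    0.00218 7.2671e-04  -0.001453
  eq          0.4205    0.06451      3.193   0.005934
  solve Keq expr → x = -7.2671e-04; check Q = 0.5525

Q₀ = 1.3129e+04; Q > K (proceeds reverse)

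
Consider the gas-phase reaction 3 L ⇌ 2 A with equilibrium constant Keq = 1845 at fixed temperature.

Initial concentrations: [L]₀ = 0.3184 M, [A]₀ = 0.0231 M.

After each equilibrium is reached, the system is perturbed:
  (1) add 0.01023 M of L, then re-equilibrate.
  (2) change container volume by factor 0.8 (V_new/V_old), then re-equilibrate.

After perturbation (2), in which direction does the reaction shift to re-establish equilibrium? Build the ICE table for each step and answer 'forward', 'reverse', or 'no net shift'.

Q₀ = 0.01653 vs Keq = 1845 ⇒ Q<K, forward
Step 1:
                    L           A
  Initial      0.3184      0.0231
  Change      -0.2891      0.1927
  Equil       0.02933      0.2158
  solve Keq expr → x = 0.09636; check Q = 1845
Then add 0.01023 M of L.
Step 2:
                    L           A
  Initial     0.03956      0.2158
  Change     -0.00965    0.006433
  Equil       0.02991      0.2222
  solve Keq expr → x = 0.003217; check Q = 1845
Then change container volume by factor 0.8 (V_new/V_old).
Step 3:
                    L           A
  Initial     0.03739      0.2778
  Change     -0.00254    0.001693
  Equil       0.03485      0.2795
  solve Keq expr → x = 8.4652e-04; check Q = 1845

Direction: forward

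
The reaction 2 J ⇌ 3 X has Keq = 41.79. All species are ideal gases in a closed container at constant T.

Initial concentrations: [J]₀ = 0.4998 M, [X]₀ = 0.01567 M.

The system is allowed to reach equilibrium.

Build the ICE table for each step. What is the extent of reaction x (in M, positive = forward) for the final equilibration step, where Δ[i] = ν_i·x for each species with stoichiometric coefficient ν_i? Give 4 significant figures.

Q₀ = 1.5403e-05 vs Keq = 41.79 ⇒ Q<K, forward
Step 1:
                   J          X
  I           0.4998    0.01567
  C          -0.4196     0.6295
  E          0.08016     0.6451
  solve Keq expr → x = 0.2098; check Q = 41.79

x = 0.2098 M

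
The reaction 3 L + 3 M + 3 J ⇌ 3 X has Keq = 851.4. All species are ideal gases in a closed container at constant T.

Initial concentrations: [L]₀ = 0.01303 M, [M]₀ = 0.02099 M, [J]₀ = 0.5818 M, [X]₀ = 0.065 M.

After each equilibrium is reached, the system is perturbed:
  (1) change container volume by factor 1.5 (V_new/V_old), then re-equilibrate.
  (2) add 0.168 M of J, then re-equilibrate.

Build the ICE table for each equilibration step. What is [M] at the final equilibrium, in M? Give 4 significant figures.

[M]_eq = 0.0466 M

Q₀ = 6.8163e+07 vs Keq = 851.4 ⇒ Q>K, reverse
Step 1:
                  L         M         J         X
  I         0.01303   0.02099    0.5818     0.065
  C         0.04344   0.04344   0.04344  -0.04344
  E         0.05647   0.06443    0.6252   0.02156
  solve Keq expr → x = -0.01448; check Q = 851.4
Then change container volume by factor 1.5 (V_new/V_old).
Step 2:
                  L         M         J         X
  I         0.03765   0.04295    0.4168   0.01437
  C        0.005864  0.005864  0.005864 -0.005864
  E         0.04351   0.04882    0.4227  0.008509
  solve Keq expr → x = -0.001955; check Q = 851.4
Then add 0.168 M of J.
Step 3:
                  L         M         J         X
  I         0.04351   0.04882    0.5907  0.008509
  C       -0.002221 -0.002221 -0.002221  0.002221
  E         0.04129    0.0466    0.5885   0.01073
  solve Keq expr → x = 7.4038e-04; check Q = 851.4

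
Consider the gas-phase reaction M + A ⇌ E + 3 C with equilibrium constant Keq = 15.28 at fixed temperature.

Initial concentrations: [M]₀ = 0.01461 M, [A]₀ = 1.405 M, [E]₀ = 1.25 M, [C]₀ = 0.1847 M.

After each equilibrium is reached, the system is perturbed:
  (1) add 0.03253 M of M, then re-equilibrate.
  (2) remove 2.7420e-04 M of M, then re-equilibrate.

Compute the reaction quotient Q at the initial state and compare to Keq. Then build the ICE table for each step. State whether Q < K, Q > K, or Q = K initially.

Q₀ = 0.3837; Q < K (proceeds forward)

Q₀ = 0.3837 vs Keq = 15.28 ⇒ Q<K, forward
Step 1:
                    M           A           E           C
  I           0.01461       1.405        1.25      0.1847
  C          -0.01392    -0.01392     0.01392     0.04176
  E        6.9057e-04       1.391       1.264      0.2265
  solve Keq expr → x = 0.01392; check Q = 15.28
Then add 0.03253 M of M.
Step 2:
                    M           A           E           C
  I           0.03322       1.391       1.264      0.2265
  C          -0.03118    -0.03118     0.03118     0.09354
  E          0.002042        1.36       1.295        0.32
  solve Keq expr → x = 0.03118; check Q = 15.28
Then remove 2.7420e-04 M of M.
Step 3:
                    M           A           E           C
  I          0.001768        1.36       1.295        0.32
  C        2.5859e-04  2.5859e-04 -2.5859e-04 -7.7578e-04
  E          0.002027        1.36       1.295      0.3192
  solve Keq expr → x = -2.5859e-04; check Q = 15.28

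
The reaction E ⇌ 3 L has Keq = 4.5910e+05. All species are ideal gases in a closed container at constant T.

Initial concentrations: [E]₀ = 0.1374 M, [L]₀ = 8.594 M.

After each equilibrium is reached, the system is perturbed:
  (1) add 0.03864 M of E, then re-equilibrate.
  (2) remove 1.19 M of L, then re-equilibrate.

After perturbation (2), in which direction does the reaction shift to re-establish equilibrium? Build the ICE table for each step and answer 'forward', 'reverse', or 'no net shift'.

Q₀ = 4620 vs Keq = 4.5910e+05 ⇒ Q<K, forward
Step 1:
                  E         L
  init       0.1374     8.594
  Δ         -0.1358    0.4074
  eq       0.001589     9.001
  solve Keq expr → x = 0.1358; check Q = 4.5910e+05
Then add 0.03864 M of E.
Step 2:
                  E         L
  init      0.04023     9.001
  Δ        -0.03858    0.1157
  eq       0.001651     9.117
  solve Keq expr → x = 0.03858; check Q = 4.5910e+05
Then remove 1.19 M of L.
Step 3:
                  E         L
  init     0.001651     7.927
  Δ       -5.6498e-04  0.001695
  eq       0.001086     7.929
  solve Keq expr → x = 5.6498e-04; check Q = 4.5910e+05

Direction: forward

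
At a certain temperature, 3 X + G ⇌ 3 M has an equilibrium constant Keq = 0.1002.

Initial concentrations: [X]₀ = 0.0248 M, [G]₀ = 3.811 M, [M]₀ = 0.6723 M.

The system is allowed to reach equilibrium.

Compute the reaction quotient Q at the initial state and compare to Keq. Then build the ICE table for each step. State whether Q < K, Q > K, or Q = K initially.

Q₀ = 5228; Q > K (proceeds reverse)

Q₀ = 5228 vs Keq = 0.1002 ⇒ Q>K, reverse
Step 1:
                   X          G          M
  init        0.0248      3.811     0.6723
  Δ           0.3774     0.1258    -0.3774
  eq          0.4022      3.937     0.2949
  solve Keq expr → x = -0.1258; check Q = 0.1002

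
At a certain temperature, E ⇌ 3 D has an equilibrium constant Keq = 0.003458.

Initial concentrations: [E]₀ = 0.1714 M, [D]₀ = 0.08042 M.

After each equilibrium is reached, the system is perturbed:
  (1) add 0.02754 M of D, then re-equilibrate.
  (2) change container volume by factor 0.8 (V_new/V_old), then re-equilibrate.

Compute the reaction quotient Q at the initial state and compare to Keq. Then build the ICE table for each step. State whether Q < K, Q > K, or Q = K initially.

Q₀ = 0.003034; Q < K (proceeds forward)

Q₀ = 0.003034 vs Keq = 0.003458 ⇒ Q<K, forward
Step 1:
                    E           D
  I            0.1714     0.08042
  C         -0.001132    0.003395
  E            0.1703     0.08381
  solve Keq expr → x = 0.001132; check Q = 0.003458
Then add 0.02754 M of D.
Step 2:
                    E           D
  I            0.1703      0.1114
  C          0.008711    -0.02613
  E             0.179     0.08522
  solve Keq expr → x = -0.008711; check Q = 0.003458
Then change container volume by factor 0.8 (V_new/V_old).
Step 3:
                    E           D
  I            0.2237      0.1065
  C          0.004696    -0.01409
  E            0.2284     0.09244
  solve Keq expr → x = -0.004696; check Q = 0.003458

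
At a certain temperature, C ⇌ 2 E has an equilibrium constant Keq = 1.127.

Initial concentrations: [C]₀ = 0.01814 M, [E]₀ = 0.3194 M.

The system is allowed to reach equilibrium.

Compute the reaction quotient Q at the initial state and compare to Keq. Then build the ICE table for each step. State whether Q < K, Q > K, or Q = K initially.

Q₀ = 5.624; Q > K (proceeds reverse)

Q₀ = 5.624 vs Keq = 1.127 ⇒ Q>K, reverse
Step 1:
                  C         E
  init      0.01814    0.3194
  Δ         0.03609  -0.07218
  eq        0.05423    0.2472
  solve Keq expr → x = -0.03609; check Q = 1.127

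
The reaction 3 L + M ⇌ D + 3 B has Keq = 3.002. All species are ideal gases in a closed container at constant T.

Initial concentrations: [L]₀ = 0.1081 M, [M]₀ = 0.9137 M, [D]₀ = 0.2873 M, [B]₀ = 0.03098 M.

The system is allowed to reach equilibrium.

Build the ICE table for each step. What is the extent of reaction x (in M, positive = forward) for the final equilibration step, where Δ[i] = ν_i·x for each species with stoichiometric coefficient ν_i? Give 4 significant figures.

x = 0.02087 M

Q₀ = 0.007401 vs Keq = 3.002 ⇒ Q<K, forward
Step 1:
                   L          M          D          B
  Initial     0.1081     0.9137     0.2873    0.03098
  Change     -0.0626   -0.02087    0.02087     0.0626
  Equil       0.0455     0.8928     0.3082    0.09358
  solve Keq expr → x = 0.02087; check Q = 3.002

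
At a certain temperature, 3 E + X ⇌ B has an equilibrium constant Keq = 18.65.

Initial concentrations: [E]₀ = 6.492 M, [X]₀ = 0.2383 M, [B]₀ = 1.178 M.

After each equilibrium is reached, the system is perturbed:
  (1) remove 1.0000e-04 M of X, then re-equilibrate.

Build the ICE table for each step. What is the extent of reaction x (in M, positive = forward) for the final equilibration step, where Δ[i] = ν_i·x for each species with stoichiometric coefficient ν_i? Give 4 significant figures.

Q₀ = 0.01807 vs Keq = 18.65 ⇒ Q<K, forward
Step 1:
                   E          X          B
  init         6.492     0.2383      1.178
  Δ          -0.7137    -0.2379     0.2379
  eq           5.778 3.9351e-04      1.416
  solve Keq expr → x = 0.2379; check Q = 18.65
Then remove 1.0000e-04 M of X.
Step 2:
                   E          X          B
  init         5.778 2.9351e-04      1.416
  Δ       2.9973e-04 9.9911e-05 -9.9911e-05
  eq           5.779 3.9342e-04      1.416
  solve Keq expr → x = -9.9911e-05; check Q = 18.65

x = -9.9911e-05 M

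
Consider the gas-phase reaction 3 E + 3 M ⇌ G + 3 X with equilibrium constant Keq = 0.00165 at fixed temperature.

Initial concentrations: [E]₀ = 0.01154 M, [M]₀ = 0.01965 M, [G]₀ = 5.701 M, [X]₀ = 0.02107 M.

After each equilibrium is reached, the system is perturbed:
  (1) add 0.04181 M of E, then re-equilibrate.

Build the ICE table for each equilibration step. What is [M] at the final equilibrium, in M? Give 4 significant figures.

[M]_eq = 0.04052 M

Q₀ = 4.5734e+06 vs Keq = 0.00165 ⇒ Q>K, reverse
Step 1:
                  E         M         G         X
  Initial   0.01154   0.01965     5.701   0.02107
  Change    0.02098   0.02098 -0.006994  -0.02098
  Equil     0.03252   0.04063     5.694 8.7448e-05
  solve Keq expr → x = -0.006994; check Q = 0.00165
Then add 0.04181 M of E.
Step 2:
                  E         M         G         X
  Initial   0.07433   0.04063     5.694 8.7448e-05
  Change  -1.1157e-04 -1.1157e-04 3.7190e-05 1.1157e-04
  Equil     0.07422   0.04052     5.694 1.9902e-04
  solve Keq expr → x = 3.7190e-05; check Q = 0.00165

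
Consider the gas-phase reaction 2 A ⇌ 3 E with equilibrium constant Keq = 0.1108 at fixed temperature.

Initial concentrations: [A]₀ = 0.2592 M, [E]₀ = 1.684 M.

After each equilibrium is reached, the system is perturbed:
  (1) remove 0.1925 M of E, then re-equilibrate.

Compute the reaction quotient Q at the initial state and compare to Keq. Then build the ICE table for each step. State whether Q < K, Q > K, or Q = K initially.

Q₀ = 71.08 vs Keq = 0.1108 ⇒ Q>K, reverse
Step 1:
                  A         E
  I          0.2592     1.684
  C          0.7917    -1.188
  E           1.051    0.4965
  solve Keq expr → x = -0.3958; check Q = 0.1108
Then remove 0.1925 M of E.
Step 2:
                  A         E
  I           1.051     0.304
  C         -0.1057    0.1586
  E          0.9452    0.4626
  solve Keq expr → x = 0.05287; check Q = 0.1108

Q₀ = 71.08; Q > K (proceeds reverse)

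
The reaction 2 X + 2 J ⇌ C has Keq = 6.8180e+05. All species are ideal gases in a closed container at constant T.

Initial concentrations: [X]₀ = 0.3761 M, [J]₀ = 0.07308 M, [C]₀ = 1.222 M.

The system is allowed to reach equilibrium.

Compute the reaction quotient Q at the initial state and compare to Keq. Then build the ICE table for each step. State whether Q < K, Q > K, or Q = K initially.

Q₀ = 1618; Q < K (proceeds forward)

Q₀ = 1618 vs Keq = 6.8180e+05 ⇒ Q<K, forward
Step 1:
                   X          J          C
  Initial     0.3761    0.07308      1.222
  Change    -0.06866   -0.06866    0.03433
  Equil       0.3074   0.004415      1.256
  solve Keq expr → x = 0.03433; check Q = 6.8180e+05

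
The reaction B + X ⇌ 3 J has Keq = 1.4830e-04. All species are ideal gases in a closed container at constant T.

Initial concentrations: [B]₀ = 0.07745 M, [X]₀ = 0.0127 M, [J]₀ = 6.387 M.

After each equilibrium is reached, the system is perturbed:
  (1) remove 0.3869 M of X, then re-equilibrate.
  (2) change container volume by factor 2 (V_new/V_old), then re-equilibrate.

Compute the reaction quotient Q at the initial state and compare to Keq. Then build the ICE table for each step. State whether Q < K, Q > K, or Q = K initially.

Q₀ = 2.6489e+05 vs Keq = 1.4830e-04 ⇒ Q>K, reverse
Step 1:
                    B           X           J
  I           0.07745      0.0127       6.387
  C               2.1         2.1      -6.299
  E             2.177       2.112     0.08802
  solve Keq expr → x = -2.1; check Q = 1.4830e-04
Then remove 0.3869 M of X.
Step 2:
                    B           X           J
  I             2.177       1.725     0.08802
  C          0.001895    0.001895   -0.005686
  E             2.179       1.727     0.08234
  solve Keq expr → x = -0.001895; check Q = 1.4830e-04
Then change container volume by factor 2 (V_new/V_old).
Step 3:
                    B           X           J
  I              1.09      0.8637     0.04117
  C         -0.003525   -0.003525     0.01057
  E             1.086      0.8602     0.05174
  solve Keq expr → x = 0.003525; check Q = 1.4830e-04

Q₀ = 2.6489e+05; Q > K (proceeds reverse)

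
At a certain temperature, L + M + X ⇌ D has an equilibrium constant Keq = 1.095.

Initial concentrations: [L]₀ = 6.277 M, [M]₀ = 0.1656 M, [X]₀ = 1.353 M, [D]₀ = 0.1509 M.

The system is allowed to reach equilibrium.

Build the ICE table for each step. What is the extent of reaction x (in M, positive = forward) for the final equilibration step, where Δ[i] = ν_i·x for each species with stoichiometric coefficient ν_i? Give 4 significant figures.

Q₀ = 0.1073 vs Keq = 1.095 ⇒ Q<K, forward
Step 1:
                   L          M          X          D
  Initial      6.277     0.1656      1.353     0.1509
  Change     -0.1313    -0.1313    -0.1313     0.1313
  Equil        6.146    0.03432      1.222     0.2822
  solve Keq expr → x = 0.1313; check Q = 1.095

x = 0.1313 M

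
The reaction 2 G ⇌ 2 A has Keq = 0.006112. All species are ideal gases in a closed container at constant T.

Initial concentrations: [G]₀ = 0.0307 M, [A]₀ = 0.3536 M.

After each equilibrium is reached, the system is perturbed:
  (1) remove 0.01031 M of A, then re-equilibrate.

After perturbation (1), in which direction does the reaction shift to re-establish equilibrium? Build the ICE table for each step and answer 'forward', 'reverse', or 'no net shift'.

Q₀ = 132.7 vs Keq = 0.006112 ⇒ Q>K, reverse
Step 1:
                    G           A
  init         0.0307      0.3536
  Δ            0.3257     -0.3257
  eq           0.3564     0.02787
  solve Keq expr → x = -0.1629; check Q = 0.006112
Then remove 0.01031 M of A.
Step 2:
                    G           A
  init         0.3564     0.01756
  Δ         -0.009562    0.009562
  eq           0.3469     0.02712
  solve Keq expr → x = 0.004781; check Q = 0.006112

Direction: forward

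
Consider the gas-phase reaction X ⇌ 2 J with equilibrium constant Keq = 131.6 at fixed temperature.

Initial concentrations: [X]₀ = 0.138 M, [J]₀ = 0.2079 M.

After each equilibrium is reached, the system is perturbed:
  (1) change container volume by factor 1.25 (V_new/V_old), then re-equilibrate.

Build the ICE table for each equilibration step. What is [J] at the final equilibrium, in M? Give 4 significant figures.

[J]_eq = 0.3849 M

Q₀ = 0.3132 vs Keq = 131.6 ⇒ Q<K, forward
Step 1:
                    X           J
  Initial       0.138      0.2079
  Change      -0.1362      0.2725
  Equil      0.001754      0.4804
  solve Keq expr → x = 0.1362; check Q = 131.6
Then change container volume by factor 1.25 (V_new/V_old).
Step 2:
                    X           J
  Initial    0.001403      0.3843
  Change  -2.7734e-04  5.5468e-04
  Equil      0.001126      0.3849
  solve Keq expr → x = 2.7734e-04; check Q = 131.6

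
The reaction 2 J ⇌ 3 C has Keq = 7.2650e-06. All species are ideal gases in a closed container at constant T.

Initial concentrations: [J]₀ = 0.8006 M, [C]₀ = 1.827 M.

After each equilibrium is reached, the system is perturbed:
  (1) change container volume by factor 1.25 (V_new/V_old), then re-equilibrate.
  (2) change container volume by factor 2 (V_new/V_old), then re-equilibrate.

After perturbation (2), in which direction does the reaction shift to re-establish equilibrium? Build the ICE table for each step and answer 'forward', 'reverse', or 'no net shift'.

Direction: forward

Q₀ = 9.514 vs Keq = 7.2650e-06 ⇒ Q>K, reverse
Step 1:
                   J          C
  Initial     0.8006      1.827
  Change       1.198     -1.796
  Equil        1.998    0.03073
  solve Keq expr → x = -0.5988; check Q = 7.2650e-06
Then change container volume by factor 1.25 (V_new/V_old).
Step 2:
                   J          C
  Initial      1.598    0.02458
  Change   -0.001256   0.001884
  Equil        1.597    0.02646
  solve Keq expr → x = 6.2804e-04; check Q = 7.2650e-06
Then change container volume by factor 2 (V_new/V_old).
Step 3:
                   J          C
  Initial     0.7986    0.01323
  Change   -0.002272   0.003408
  Equil       0.7963    0.01664
  solve Keq expr → x = 0.001136; check Q = 7.2650e-06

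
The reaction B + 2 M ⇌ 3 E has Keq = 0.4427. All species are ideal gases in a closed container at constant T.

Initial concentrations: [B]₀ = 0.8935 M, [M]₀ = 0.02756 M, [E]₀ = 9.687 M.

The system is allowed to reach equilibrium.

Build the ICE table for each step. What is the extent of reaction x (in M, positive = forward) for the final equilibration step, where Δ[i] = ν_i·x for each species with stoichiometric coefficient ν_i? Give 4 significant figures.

Q₀ = 1.3394e+06 vs Keq = 0.4427 ⇒ Q>K, reverse
Step 1:
                  B         M         E
  I          0.8935   0.02756     9.687
  C           2.222     4.444    -6.666
  E           3.115     4.471     3.021
  solve Keq expr → x = -2.222; check Q = 0.4427

x = -2.222 M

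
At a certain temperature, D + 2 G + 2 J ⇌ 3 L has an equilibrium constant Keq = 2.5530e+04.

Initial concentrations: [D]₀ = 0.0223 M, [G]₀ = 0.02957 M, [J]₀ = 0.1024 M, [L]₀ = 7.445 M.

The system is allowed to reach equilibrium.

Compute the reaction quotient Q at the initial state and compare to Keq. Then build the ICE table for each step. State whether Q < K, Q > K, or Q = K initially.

Q₀ = 2.0183e+09 vs Keq = 2.5530e+04 ⇒ Q>K, reverse
Step 1:
                  D         G         J         L
  I          0.0223   0.02957    0.1024     7.445
  C          0.2085     0.417     0.417   -0.6256
  E          0.2308    0.4466    0.5194     6.819
  solve Keq expr → x = -0.2085; check Q = 2.5530e+04

Q₀ = 2.0183e+09; Q > K (proceeds reverse)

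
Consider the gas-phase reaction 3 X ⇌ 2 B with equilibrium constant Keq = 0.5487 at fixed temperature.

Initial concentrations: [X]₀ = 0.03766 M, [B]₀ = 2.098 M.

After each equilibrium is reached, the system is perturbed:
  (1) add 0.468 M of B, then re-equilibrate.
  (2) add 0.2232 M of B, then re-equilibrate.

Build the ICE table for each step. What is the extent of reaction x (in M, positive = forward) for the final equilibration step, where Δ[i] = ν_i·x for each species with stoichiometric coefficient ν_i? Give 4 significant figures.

Q₀ = 8.2408e+04 vs Keq = 0.5487 ⇒ Q>K, reverse
Step 1:
                    X           B
  I           0.03766       2.098
  C             1.343     -0.8957
  E             1.381       1.202
  solve Keq expr → x = -0.4478; check Q = 0.5487
Then add 0.468 M of B.
Step 2:
                    X           B
  I             1.381        1.67
  C             0.231      -0.154
  E             1.612       1.516
  solve Keq expr → x = -0.07701; check Q = 0.5487
Then add 0.2232 M of B.
Step 3:
                    X           B
  I             1.612        1.74
  C            0.1063    -0.07084
  E             1.718       1.669
  solve Keq expr → x = -0.03542; check Q = 0.5487

x = -0.03542 M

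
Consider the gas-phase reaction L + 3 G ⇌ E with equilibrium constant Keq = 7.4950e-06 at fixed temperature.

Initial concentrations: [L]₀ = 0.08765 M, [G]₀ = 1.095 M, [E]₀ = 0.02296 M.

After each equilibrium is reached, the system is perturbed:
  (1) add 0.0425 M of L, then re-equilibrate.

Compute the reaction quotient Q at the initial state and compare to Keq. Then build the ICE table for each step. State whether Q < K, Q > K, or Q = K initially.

Q₀ = 0.1995; Q > K (proceeds reverse)

Q₀ = 0.1995 vs Keq = 7.4950e-06 ⇒ Q>K, reverse
Step 1:
                   L          G          E
  init       0.08765      1.095    0.02296
  Δ          0.02296    0.06888   -0.02296
  eq          0.1106      1.164 1.3070e-06
  solve Keq expr → x = -0.02296; check Q = 7.4950e-06
Then add 0.0425 M of L.
Step 2:
                   L          G          E
  init        0.1531      1.164 1.3070e-06
  Δ       -5.0219e-07 -1.5066e-06 5.0219e-07
  eq          0.1531      1.164 1.8092e-06
  solve Keq expr → x = 5.0219e-07; check Q = 7.4950e-06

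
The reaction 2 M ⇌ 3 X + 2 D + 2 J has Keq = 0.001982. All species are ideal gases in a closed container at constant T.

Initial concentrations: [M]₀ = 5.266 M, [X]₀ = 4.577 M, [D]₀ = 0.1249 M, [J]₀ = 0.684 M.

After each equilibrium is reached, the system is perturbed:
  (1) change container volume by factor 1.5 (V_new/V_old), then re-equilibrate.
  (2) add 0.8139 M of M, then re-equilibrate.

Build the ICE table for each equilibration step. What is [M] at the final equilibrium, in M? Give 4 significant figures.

Q₀ = 0.02524 vs Keq = 0.001982 ⇒ Q>K, reverse
Step 1:
                  M         X         D         J
  init        5.266     4.577    0.1249     0.684
  Δ         0.08275   -0.1241  -0.08275  -0.08275
  eq          5.349     4.453   0.04215    0.6012
  solve Keq expr → x = -0.04138; check Q = 0.001982
Then change container volume by factor 1.5 (V_new/V_old).
Step 2:
                  M         X         D         J
  init        3.566     2.969    0.0281    0.4008
  Δ        -0.03956   0.05934   0.03956   0.03956
  eq          3.526     3.028   0.06766    0.4404
  solve Keq expr → x = 0.01978; check Q = 0.001982
Then add 0.8139 M of M.
Step 3:
                  M         X         D         J
  init         4.34     3.028   0.06766    0.4404
  Δ        -0.01237   0.01856   0.01237   0.01237
  eq          4.328     3.046   0.08003    0.4528
  solve Keq expr → x = 0.006186; check Q = 0.001982

[M]_eq = 4.328 M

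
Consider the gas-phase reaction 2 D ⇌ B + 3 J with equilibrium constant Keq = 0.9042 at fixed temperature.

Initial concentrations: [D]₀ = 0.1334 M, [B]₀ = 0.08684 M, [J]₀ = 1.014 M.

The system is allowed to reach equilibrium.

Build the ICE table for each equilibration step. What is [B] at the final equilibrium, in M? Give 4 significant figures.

Q₀ = 5.088 vs Keq = 0.9042 ⇒ Q>K, reverse
Step 1:
                   D          B          J
  I           0.1334    0.08684      1.014
  C          0.07164   -0.03582    -0.1075
  E            0.205    0.05102     0.9065
  solve Keq expr → x = -0.03582; check Q = 0.9042

[B]_eq = 0.05102 M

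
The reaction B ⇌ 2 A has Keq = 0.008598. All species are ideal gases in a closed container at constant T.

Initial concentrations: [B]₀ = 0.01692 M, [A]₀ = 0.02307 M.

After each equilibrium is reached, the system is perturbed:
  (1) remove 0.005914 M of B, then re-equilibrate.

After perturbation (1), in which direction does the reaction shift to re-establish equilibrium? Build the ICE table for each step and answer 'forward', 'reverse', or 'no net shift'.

Direction: reverse

Q₀ = 0.03146 vs Keq = 0.008598 ⇒ Q>K, reverse
Step 1:
                  B         A
  Initial   0.01692   0.02307
  Change   0.004716 -0.009431
  Equil     0.02164   0.01364
  solve Keq expr → x = -0.004716; check Q = 0.008598
Then remove 0.005914 M of B.
Step 2:
                  B         A
  Initial   0.01572   0.01364
  Change  8.5102e-04 -0.001702
  Equil     0.01657   0.01194
  solve Keq expr → x = -8.5102e-04; check Q = 0.008598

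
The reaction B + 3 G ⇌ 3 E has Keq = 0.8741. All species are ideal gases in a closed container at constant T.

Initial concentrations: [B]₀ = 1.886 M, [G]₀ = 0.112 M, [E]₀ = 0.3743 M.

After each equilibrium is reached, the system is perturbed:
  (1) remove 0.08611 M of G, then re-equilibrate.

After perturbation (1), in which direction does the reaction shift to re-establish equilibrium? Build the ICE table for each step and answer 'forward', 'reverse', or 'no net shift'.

Direction: reverse

Q₀ = 19.79 vs Keq = 0.8741 ⇒ Q>K, reverse
Step 1:
                  B         G         E
  I           1.886     0.112    0.3743
  C         0.03672    0.1102   -0.1102
  E           1.923    0.2222    0.2641
  solve Keq expr → x = -0.03672; check Q = 0.8741
Then remove 0.08611 M of G.
Step 2:
                  B         G         E
  I           1.923    0.1361    0.2641
  C          0.0155   0.04651  -0.04651
  E           1.938    0.1826    0.2176
  solve Keq expr → x = -0.0155; check Q = 0.8741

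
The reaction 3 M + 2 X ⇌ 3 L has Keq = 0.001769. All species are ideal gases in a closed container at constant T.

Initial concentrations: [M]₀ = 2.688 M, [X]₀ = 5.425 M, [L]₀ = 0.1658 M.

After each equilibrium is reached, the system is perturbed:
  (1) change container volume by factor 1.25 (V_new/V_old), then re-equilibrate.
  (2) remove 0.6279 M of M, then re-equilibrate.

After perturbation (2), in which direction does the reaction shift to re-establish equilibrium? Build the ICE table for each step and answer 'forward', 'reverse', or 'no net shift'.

Direction: reverse

Q₀ = 7.9738e-06 vs Keq = 0.001769 ⇒ Q<K, forward
Step 1:
                   M          X          L
  I            2.688      5.425     0.1658
  C          -0.5824    -0.3883     0.5824
  E            2.106      5.037     0.7482
  solve Keq expr → x = 0.1941; check Q = 0.001769
Then change container volume by factor 1.25 (V_new/V_old).
Step 2:
                   M          X          L
  I            1.684      4.029     0.5986
  C          0.06061    0.04041   -0.06061
  E            1.745       4.07      0.538
  solve Keq expr → x = -0.0202; check Q = 0.001769
Then remove 0.6279 M of M.
Step 3:
                   M          X          L
  I            1.117       4.07      0.538
  C           0.1433    0.09555    -0.1433
  E             1.26      4.165     0.3947
  solve Keq expr → x = -0.04778; check Q = 0.001769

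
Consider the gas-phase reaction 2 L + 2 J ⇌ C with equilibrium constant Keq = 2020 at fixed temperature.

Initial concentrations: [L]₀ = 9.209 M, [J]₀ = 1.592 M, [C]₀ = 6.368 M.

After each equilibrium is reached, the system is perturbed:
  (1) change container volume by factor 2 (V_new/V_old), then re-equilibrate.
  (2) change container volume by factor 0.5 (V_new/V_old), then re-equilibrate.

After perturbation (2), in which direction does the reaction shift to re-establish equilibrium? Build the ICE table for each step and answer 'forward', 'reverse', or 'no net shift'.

Q₀ = 0.02963 vs Keq = 2020 ⇒ Q<K, forward
Step 1:
                  L         J         C
  init        9.209     1.592     6.368
  Δ          -1.584    -1.584    0.7921
  eq          7.625  0.007808      7.16
  solve Keq expr → x = 0.7921; check Q = 2020
Then change container volume by factor 2 (V_new/V_old).
Step 2:
                  L         J         C
  init        3.812  0.003904      3.58
  Δ        0.007112  0.007112 -0.003556
  eq           3.82   0.01102     3.576
  solve Keq expr → x = -0.003556; check Q = 2020
Then change container volume by factor 0.5 (V_new/V_old).
Step 3:
                  L         J         C
  init        7.639   0.02203     7.153
  Δ        -0.01422  -0.01422  0.007112
  eq          7.625  0.007808      7.16
  solve Keq expr → x = 0.007112; check Q = 2020

Direction: forward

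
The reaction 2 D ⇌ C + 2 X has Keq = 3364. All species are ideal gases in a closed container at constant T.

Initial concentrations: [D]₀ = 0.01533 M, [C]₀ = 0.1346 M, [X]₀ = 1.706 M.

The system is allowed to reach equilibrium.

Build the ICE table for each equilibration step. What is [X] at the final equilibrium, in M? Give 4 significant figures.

[X]_eq = 1.71 M

Q₀ = 1667 vs Keq = 3364 ⇒ Q<K, forward
Step 1:
                   D          C          X
  Initial    0.01533     0.1346      1.706
  Change   -0.004422   0.002211   0.004422
  Equil      0.01091     0.1368       1.71
  solve Keq expr → x = 0.002211; check Q = 3364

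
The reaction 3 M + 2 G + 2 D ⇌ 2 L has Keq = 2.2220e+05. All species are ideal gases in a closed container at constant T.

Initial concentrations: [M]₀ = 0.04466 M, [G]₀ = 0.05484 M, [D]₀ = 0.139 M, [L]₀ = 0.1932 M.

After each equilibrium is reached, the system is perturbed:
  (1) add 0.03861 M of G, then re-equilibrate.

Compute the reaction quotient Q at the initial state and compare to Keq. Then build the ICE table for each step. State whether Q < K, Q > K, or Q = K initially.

Q₀ = 7.2116e+06 vs Keq = 2.2220e+05 ⇒ Q>K, reverse
Step 1:
                    M           G           D           L
  I           0.04466     0.05484       0.139      0.1932
  C           0.04179     0.02786     0.02786    -0.02786
  E           0.08645      0.0827      0.1669      0.1653
  solve Keq expr → x = -0.01393; check Q = 2.2220e+05
Then add 0.03861 M of G.
Step 2:
                    M           G           D           L
  I           0.08645      0.1213      0.1669      0.1653
  C          -0.01183    -0.00789    -0.00789     0.00789
  E           0.07462      0.1134       0.159      0.1732
  solve Keq expr → x = 0.003945; check Q = 2.2220e+05

Q₀ = 7.2116e+06; Q > K (proceeds reverse)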